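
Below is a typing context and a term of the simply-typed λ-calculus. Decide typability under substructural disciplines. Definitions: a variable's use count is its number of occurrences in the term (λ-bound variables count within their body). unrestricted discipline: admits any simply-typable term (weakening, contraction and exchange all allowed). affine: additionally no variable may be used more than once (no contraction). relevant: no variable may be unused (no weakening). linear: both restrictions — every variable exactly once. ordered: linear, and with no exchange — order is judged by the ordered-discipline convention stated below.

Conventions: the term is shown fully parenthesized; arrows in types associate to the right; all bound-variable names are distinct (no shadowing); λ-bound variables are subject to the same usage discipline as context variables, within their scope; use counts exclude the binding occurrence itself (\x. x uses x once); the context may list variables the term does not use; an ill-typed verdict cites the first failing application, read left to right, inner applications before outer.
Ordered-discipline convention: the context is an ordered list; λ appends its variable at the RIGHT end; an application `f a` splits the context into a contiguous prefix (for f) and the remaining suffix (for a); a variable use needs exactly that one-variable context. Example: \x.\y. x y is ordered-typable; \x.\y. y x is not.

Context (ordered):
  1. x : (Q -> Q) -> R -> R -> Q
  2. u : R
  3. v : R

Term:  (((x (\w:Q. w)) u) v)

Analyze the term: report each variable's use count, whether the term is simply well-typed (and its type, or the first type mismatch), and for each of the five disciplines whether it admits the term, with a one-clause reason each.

counts: x: 1, u: 1, v: 1, w (λ-bound): 1
order of uses: x, w, u, v
typing: well-typed — term : Q
ordered ✓ (x, u, v, w: once each, no exchange needed)
linear ✓ (x, u, v, w: one use apiece)
affine ✓ (none of x, u, v, w used more than once)
relevant ✓ (none of x, u, v, w goes unused)
unrestricted ✓ (simply typable at Q; W, C, E all held)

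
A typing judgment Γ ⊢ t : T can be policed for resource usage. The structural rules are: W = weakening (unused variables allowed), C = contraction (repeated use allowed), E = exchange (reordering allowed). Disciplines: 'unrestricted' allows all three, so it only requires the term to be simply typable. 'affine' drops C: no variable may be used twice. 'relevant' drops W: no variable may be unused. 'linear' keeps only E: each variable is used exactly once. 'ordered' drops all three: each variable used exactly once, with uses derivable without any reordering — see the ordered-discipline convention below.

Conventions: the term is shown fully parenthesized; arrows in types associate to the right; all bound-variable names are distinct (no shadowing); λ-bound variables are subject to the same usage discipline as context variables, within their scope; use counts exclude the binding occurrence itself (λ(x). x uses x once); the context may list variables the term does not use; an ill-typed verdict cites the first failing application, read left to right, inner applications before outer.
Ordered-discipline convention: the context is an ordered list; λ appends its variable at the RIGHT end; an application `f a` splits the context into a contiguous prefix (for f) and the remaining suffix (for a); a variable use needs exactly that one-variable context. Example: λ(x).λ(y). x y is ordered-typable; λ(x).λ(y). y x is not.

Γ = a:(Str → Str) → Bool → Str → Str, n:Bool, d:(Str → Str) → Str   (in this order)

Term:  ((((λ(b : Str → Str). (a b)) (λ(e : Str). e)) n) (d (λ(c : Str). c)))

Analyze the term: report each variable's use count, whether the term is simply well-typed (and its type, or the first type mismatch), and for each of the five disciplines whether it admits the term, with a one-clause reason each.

use counts: a: 1, n: 1, d: 1, b [bound]: 1, e [bound]: 1, c [bound]: 1
use order (left to right): a, b, e, n, d, c
typing: the term checks, with type Str
ordered ✓ (a, n, d, b, e, c once each; derivable with no W/C/E)
linear ✓ (single use per variable (a, n, d, b, e, c))
affine ✓ (a, n, d, b, e, c: no repeats, contraction unneeded)
relevant ✓ (none of a, n, d, b, e, c goes unused)
unrestricted ✓ (simply typable at Str; W, C, E all held)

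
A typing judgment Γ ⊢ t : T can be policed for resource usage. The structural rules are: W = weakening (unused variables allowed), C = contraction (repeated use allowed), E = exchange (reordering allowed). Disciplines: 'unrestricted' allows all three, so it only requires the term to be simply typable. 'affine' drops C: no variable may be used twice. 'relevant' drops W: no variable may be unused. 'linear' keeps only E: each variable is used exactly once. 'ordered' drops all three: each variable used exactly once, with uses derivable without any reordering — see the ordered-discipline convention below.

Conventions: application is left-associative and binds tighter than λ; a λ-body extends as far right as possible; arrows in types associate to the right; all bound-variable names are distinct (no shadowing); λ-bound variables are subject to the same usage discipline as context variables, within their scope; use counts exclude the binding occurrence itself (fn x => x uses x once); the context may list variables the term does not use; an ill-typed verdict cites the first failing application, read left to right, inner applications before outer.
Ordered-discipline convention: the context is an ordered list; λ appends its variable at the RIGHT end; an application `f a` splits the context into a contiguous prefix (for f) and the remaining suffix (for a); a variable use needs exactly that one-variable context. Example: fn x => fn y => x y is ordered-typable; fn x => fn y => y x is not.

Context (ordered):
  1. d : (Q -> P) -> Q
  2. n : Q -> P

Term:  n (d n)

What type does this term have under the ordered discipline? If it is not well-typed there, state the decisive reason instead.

not well-typed under ordered — n ×2 used more than once (contraction)
variable uses: d: 1×; n: 2×
left-to-right use order: n, d, n
typing: well-typed — term : P
summary: ordered ✗ · linear ✗ · affine ✗ · relevant ✓ · unrestricted ✓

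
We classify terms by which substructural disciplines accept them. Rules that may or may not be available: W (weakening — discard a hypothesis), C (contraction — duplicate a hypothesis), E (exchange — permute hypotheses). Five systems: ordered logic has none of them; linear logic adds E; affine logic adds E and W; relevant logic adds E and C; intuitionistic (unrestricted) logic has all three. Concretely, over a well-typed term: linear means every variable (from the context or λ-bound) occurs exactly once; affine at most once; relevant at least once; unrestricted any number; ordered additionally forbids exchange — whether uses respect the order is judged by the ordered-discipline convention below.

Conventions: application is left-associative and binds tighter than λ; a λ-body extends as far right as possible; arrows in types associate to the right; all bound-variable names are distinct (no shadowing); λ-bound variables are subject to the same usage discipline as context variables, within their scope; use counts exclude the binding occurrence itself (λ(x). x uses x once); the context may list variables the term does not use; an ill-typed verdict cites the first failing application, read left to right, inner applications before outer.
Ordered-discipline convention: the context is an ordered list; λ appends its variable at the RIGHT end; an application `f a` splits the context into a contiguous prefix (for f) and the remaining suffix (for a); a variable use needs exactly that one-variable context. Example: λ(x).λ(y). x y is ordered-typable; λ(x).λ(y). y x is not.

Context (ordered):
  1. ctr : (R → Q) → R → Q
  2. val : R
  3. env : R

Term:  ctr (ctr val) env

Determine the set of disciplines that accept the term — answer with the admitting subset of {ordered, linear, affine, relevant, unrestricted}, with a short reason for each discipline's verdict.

accepted by: none
variable uses: ctr=2; val=1; env=1
left-to-right use order: ctr, ctr, val, env
typing: ill-typed: argument of type R where R → Q is required
ordered ✗ (not simply typable)
linear ✗ (fails simple typing)
affine ✗ (a type mismatch blocks all five)
relevant ✗ (the type mismatch rejects it)
unrestricted ✗ (not simply typable)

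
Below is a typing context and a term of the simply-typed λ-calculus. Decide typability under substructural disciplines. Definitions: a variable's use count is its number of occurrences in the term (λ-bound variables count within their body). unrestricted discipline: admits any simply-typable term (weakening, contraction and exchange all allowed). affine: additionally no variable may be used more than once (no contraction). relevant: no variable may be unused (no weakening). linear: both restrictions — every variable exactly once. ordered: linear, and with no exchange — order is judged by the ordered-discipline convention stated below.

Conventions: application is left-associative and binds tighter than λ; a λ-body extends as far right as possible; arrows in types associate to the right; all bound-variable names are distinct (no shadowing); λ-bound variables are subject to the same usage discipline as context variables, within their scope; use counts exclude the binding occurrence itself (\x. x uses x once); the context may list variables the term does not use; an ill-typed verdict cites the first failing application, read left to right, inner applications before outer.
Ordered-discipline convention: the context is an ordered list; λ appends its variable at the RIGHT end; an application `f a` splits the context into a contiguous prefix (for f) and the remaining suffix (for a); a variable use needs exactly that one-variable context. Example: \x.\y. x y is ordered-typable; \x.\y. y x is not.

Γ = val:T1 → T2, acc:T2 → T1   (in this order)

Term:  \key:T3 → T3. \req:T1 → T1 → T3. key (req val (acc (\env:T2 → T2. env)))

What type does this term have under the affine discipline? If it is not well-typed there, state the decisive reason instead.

not well-typed under affine — a type mismatch blocks all five
variable uses: val=1; acc=1; key [bound]=1; req [bound]=1; env [bound]=1
order of uses: key, req, val, acc, env
typing: ill-typed: an application expects T1 but receives T1 → T2
summary: ordered ✗; linear ✗; affine ✗; relevant ✗; unrestricted ✗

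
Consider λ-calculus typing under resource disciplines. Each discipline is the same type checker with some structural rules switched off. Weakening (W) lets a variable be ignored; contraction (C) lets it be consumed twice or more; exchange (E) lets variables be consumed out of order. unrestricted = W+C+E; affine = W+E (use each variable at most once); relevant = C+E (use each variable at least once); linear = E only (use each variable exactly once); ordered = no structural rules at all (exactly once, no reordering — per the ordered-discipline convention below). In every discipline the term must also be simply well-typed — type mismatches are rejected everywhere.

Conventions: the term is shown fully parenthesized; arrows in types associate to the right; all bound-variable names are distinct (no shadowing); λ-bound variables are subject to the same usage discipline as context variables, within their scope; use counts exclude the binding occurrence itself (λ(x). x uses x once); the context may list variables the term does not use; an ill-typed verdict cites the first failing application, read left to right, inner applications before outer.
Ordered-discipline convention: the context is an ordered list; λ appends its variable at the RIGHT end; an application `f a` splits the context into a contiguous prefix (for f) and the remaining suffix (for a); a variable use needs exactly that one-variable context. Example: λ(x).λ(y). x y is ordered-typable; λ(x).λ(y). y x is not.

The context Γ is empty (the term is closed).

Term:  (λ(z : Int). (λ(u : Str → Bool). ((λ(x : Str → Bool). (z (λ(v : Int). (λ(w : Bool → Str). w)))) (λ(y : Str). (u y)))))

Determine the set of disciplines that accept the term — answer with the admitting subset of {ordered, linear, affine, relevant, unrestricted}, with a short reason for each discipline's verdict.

admitted in: none
use counts: z (bound): 1×; u (bound): 1×; x (bound): 0×; v (bound): 0×; w (bound): 1×; y (bound): 1×
left-to-right use order: z, w, u, y
typing: ill-typed: non-arrow in function slot: Int
ordered ✗ (the type mismatch rejects it)
linear ✗ (not simply typable)
affine ✗ (fails simple typing)
relevant ✗ (a type mismatch blocks all five)
unrestricted ✗ (the type mismatch rejects it)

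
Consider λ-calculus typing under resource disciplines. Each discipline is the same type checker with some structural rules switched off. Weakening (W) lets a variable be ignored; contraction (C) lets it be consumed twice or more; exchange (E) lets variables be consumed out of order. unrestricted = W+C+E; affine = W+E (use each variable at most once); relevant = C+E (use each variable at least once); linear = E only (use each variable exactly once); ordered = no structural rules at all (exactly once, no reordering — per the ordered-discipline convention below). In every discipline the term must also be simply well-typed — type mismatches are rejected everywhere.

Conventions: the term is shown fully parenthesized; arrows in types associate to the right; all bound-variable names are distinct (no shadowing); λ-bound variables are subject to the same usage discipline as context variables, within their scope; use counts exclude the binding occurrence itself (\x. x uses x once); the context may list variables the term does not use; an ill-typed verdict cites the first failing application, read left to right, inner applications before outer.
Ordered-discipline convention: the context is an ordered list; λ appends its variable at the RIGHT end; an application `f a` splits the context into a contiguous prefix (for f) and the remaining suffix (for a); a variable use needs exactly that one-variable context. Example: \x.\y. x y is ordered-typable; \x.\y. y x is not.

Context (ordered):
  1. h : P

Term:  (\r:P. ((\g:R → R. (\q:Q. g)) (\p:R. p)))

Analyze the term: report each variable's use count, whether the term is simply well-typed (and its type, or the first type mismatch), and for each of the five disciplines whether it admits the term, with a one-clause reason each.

usage: h=0; r [bound]=0; g [bound]=1; q [bound]=0; p [bound]=1
uses in reading order: g, p
typing: the term checks, with type P → Q → R → R
ordered ✗ (h, r, q left unused)
linear ✗ (h, r, q left unused)
affine ✓ (none of h, r, g, q, p used more than once)
relevant ✗ (h, r, q left unused)
unrestricted ✓ (simply typable at P → Q → R → R; W, C, E all held)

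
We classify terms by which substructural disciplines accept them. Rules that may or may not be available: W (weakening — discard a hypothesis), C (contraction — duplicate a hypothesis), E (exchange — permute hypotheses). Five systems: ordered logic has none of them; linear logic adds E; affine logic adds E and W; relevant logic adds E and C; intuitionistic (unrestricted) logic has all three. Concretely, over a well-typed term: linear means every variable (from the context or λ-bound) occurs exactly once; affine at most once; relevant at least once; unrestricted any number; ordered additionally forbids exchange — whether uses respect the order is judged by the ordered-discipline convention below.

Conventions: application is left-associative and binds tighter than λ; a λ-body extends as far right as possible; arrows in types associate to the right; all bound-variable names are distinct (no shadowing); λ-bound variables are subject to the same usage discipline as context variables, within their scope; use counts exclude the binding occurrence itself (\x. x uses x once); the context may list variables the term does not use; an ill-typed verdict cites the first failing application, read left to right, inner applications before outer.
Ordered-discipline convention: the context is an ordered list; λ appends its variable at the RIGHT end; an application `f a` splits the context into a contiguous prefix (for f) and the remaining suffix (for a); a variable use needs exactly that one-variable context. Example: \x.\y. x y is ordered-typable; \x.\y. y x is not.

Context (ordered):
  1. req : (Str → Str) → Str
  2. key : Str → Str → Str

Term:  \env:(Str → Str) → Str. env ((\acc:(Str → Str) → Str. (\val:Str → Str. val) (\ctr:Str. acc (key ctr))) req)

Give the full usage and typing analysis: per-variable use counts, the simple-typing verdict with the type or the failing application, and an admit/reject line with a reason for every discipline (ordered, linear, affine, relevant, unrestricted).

usage: req: 1×, key: 1×, env (bound): 1×, acc (bound): 1×, val (bound): 1×, ctr (bound): 1×
left-to-right use order: env, val, acc, key, ctr, req
typing: well-typed at ((Str → Str) → Str) → Str
ordered: ✗, needs exchange: uses follow env, val, acc, key, ctr, req
linear: ✓, exactly-once usage across req, key, env, acc, val, ctr
affine: ✓, no duplicate uses among req, key, env, acc, val, ctr
relevant: ✓, req, key, env, acc, val, ctr: all used, weakening unneeded
unrestricted: ✓, type-checks (((Str → Str) → Str) → Str) and nothing is barred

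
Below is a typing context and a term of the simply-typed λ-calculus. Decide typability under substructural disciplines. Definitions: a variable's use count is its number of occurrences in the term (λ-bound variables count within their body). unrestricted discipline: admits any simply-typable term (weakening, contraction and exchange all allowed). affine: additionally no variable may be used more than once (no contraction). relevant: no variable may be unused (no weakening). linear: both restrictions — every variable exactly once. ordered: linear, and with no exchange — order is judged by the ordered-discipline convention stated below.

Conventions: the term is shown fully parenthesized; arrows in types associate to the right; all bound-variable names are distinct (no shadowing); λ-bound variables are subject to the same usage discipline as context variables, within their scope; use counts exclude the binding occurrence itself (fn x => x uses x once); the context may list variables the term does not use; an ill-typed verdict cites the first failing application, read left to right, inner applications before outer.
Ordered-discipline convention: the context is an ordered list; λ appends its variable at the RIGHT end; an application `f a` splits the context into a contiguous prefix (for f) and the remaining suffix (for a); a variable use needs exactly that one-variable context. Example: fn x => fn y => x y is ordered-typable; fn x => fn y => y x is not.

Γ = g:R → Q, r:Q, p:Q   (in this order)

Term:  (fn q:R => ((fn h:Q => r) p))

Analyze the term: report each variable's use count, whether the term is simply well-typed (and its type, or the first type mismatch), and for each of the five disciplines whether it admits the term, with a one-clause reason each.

variable uses: g ×0; r ×1; p ×1; q [bound] ×0; h [bound] ×0
uses in reading order: r, p
typing: well-typed — term : R → Q
ordered: ✗ — g, q, h never used (weakening)
linear: ✗ — g, q, h never used (weakening)
affine: ✓ — none of g, r, p, q, h used more than once
relevant: ✗ — g, q, h never used (weakening)
unrestricted: ✓ — simply typable at R → Q; W, C, E all held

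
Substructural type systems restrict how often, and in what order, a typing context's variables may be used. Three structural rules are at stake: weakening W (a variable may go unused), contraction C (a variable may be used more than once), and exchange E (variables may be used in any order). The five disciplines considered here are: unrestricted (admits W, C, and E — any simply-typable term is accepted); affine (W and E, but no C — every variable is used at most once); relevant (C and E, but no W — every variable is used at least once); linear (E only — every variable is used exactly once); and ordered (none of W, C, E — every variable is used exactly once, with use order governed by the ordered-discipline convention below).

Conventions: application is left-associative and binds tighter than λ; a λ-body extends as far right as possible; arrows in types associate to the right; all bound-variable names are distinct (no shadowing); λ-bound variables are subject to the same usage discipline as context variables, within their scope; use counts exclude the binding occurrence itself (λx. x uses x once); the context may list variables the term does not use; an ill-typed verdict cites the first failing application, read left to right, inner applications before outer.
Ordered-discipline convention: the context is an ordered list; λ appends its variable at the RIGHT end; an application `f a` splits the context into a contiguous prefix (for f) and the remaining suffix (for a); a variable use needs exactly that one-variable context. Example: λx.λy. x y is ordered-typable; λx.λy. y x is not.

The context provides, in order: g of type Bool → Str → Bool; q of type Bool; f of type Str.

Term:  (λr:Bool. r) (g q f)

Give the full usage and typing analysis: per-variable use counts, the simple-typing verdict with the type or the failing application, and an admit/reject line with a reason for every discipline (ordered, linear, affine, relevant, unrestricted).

usage: g ×1; q ×1; f ×1; r (bound) ×1
left-to-right use order: r, g, q, f
typing: well-typed at Bool
ordered: ✓ — single-use (g, q, f, r), ordered derivation ok
linear: ✓ — each of g, q, f, r used exactly once
affine: ✓ — no duplicate uses among g, q, f, r
relevant: ✓ — none of g, q, f, r goes unused
unrestricted: ✓ — simply typable at Bool; W, C, E all held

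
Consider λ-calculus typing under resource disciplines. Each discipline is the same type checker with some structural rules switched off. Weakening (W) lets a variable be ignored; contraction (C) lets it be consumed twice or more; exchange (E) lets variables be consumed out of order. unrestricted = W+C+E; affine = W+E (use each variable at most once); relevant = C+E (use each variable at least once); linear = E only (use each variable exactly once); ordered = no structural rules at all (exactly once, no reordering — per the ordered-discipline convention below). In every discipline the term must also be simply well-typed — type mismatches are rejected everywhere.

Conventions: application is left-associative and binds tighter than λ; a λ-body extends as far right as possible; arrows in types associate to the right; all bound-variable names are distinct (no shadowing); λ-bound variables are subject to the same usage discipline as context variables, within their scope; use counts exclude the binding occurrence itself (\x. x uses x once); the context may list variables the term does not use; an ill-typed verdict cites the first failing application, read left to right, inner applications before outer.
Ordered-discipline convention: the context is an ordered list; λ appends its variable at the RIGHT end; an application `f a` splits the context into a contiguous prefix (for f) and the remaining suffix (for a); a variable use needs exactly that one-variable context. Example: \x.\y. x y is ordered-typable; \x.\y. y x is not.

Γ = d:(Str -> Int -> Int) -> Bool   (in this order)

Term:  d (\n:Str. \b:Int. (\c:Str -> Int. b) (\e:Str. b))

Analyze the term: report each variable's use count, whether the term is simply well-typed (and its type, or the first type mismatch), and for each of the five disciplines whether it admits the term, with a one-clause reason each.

variable uses: d ×1; n (λ-bound) ×0; b (λ-bound) ×2; c (λ-bound) ×0; e (λ-bound) ×0
use order (left to right): d, b, b
typing: the term checks, with type Bool
ordered: ✗, b ×2 used more than once (contraction); needs weakening: n, c, e unused
linear: ✗, b ×2 used more than once (contraction); needs weakening: n, c, e unused
affine: ✗, b ×2 used more than once (contraction)
relevant: ✗, needs weakening: n, c, e unused
unrestricted: ✓, type-checks (Bool) and nothing is barred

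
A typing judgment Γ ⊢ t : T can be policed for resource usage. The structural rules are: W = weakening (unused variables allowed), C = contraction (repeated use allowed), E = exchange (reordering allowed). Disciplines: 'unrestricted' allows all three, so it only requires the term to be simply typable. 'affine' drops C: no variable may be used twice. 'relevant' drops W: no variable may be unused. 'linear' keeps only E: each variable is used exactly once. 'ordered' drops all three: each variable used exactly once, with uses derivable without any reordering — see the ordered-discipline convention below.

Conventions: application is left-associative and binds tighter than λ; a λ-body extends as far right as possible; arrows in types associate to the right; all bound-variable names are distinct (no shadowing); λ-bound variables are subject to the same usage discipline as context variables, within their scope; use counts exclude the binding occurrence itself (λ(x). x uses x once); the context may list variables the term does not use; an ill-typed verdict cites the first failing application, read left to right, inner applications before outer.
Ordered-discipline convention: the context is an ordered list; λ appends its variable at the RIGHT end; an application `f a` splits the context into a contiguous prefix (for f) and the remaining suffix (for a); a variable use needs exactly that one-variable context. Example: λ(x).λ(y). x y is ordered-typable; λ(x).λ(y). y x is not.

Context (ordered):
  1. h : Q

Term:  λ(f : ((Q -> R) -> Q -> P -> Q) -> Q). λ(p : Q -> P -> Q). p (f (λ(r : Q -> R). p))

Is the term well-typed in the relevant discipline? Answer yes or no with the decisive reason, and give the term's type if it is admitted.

no — h, r never used (weakening)
counts: h ×0; f [bound] ×1; p [bound] ×2; r [bound] ×0
left-to-right use order: p, f, p
typing: well-typed — term : (((Q -> R) -> Q -> P -> Q) -> Q) -> (Q -> P -> Q) -> P -> Q
per-discipline verdicts: ordered ✗ · linear ✗ · affine ✗ · relevant ✗ · unrestricted ✓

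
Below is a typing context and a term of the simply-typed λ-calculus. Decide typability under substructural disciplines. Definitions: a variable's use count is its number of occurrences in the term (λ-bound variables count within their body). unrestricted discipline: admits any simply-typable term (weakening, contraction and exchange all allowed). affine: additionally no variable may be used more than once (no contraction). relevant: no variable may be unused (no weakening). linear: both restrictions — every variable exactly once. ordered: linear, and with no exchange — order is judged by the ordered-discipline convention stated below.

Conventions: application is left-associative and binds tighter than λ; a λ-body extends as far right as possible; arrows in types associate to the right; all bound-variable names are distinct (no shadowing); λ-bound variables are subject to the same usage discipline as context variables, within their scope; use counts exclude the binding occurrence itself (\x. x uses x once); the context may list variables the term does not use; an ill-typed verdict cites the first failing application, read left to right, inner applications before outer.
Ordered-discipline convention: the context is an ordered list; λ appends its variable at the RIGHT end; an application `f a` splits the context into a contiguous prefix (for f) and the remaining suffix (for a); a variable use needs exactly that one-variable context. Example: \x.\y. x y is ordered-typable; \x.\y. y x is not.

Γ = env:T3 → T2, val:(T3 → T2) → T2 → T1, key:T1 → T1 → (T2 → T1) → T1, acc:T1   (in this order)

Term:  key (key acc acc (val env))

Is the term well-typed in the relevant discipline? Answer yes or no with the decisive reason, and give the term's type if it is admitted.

yes — env, val, key, acc: all used, weakening unneeded; term : T1 → (T2 → T1) → T1
counts: env ×1; val ×1; key ×2; acc ×2
left-to-right use order: key, key, acc, acc, val, env
typing: well-typed at T1 → (T2 → T1) → T1
across the five disciplines: ordered ✗; linear ✗; affine ✗; relevant ✓; unrestricted ✓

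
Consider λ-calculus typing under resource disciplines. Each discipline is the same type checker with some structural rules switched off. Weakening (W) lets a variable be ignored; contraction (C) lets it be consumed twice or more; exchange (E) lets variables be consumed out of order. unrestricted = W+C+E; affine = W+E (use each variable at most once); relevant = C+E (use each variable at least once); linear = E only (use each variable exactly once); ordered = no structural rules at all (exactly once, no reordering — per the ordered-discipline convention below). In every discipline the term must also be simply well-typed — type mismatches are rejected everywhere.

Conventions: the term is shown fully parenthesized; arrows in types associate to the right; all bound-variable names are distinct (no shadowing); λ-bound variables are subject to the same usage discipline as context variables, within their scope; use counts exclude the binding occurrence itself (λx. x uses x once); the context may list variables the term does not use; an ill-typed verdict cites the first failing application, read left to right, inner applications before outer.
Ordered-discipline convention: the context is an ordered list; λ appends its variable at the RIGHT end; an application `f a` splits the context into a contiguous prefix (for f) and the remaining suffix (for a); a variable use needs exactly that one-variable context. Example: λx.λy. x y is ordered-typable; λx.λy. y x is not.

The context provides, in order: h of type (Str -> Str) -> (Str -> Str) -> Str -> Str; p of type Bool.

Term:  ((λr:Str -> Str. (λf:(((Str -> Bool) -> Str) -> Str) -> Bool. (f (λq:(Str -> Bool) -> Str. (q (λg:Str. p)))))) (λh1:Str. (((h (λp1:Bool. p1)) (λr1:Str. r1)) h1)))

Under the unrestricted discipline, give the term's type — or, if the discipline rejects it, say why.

not well-typed under unrestricted — fails simple typing
variable uses: h: 1×, p: 1×, r [bound]: 0×, f [bound]: 1×, q [bound]: 1×, g [bound]: 0×, h1 [bound]: 1×, p1 [bound]: 1×, r1 [bound]: 1×
use order (left to right): f, q, p, h, p1, r1, h1
typing: ill-typed: an application expects Str -> Str but receives Bool -> Bool
across the five disciplines: ordered ✗; linear ✗; affine ✗; relevant ✗; unrestricted ✗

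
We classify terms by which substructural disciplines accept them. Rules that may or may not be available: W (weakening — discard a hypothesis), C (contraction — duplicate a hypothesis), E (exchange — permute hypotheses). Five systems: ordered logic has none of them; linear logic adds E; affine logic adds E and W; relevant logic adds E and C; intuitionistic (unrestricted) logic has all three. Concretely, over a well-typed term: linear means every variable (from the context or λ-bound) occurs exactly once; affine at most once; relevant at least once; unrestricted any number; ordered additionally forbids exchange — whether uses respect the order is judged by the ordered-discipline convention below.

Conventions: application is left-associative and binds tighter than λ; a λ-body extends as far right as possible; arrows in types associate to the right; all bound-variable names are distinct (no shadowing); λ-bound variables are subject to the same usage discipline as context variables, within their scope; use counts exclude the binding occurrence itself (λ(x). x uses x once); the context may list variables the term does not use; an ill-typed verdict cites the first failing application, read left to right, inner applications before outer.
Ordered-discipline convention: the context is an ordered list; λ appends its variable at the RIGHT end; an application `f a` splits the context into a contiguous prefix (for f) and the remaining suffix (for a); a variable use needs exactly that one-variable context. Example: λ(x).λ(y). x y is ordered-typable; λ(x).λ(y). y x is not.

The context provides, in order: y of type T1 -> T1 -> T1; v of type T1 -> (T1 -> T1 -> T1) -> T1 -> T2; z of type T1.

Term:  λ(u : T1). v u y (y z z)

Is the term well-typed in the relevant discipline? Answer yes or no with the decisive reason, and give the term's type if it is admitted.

yes — every one of y, v, z, u appears; term : T1 -> T2
usage: y=2, v=1, z=2, u (λ-bound)=1
use order (left to right): v, u, y, y, z, z
typing: the term checks, with type T1 -> T2
across the five disciplines: ordered ✗, linear ✗, affine ✗, relevant ✓, unrestricted ✓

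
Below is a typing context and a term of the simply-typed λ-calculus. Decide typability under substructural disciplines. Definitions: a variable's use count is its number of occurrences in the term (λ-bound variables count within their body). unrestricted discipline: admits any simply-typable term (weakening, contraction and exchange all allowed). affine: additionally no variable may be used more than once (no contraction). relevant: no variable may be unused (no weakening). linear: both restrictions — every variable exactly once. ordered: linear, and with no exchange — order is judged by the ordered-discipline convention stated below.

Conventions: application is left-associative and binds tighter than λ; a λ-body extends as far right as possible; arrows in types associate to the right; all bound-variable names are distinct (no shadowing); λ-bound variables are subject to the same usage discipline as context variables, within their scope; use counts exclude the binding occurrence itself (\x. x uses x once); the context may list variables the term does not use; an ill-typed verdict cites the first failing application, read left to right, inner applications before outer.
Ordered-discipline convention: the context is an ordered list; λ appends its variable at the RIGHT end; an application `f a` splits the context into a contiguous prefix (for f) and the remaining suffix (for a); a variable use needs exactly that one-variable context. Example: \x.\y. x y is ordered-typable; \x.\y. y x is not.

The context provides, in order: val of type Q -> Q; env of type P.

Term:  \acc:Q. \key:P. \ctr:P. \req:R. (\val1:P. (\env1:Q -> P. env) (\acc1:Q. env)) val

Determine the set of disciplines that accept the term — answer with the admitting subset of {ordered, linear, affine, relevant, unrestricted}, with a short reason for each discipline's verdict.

admitted in: none
usage: val: 1; env: 2; acc (λ-bound): 0; key (λ-bound): 0; ctr (λ-bound): 0; req (λ-bound): 0; val1 (λ-bound): 0; env1 (λ-bound): 0; acc1 (λ-bound): 0
order of uses: env, env, val
typing: ill-typed: a function awaiting P gets Q -> Q
ordered ✗ (a type mismatch blocks all five)
linear ✗ (the type mismatch rejects it)
affine ✗ (not simply typable)
relevant ✗ (fails simple typing)
unrestricted ✗ (a type mismatch blocks all five)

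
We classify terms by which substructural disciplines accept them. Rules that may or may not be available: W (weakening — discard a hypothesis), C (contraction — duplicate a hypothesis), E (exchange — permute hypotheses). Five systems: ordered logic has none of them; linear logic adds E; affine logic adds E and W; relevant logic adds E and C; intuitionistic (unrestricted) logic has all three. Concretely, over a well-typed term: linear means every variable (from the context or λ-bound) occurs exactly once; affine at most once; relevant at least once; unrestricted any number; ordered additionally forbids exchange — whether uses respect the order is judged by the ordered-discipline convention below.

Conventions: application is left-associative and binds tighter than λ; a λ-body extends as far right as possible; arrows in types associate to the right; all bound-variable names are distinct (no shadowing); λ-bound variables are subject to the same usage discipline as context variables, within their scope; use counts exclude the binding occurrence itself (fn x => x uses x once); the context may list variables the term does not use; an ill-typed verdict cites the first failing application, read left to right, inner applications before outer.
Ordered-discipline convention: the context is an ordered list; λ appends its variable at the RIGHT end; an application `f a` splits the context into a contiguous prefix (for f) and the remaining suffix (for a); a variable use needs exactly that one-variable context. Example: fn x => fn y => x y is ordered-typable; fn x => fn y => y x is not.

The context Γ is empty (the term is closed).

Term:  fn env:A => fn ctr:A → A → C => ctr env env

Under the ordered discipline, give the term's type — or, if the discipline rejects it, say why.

not well-typed under ordered — needs contraction — env ×2
variable uses: env (λ-bound): 2×; ctr (λ-bound): 1×
order of uses: ctr, env, env
typing: well-typed — term : A → (A → A → C) → C
across the five disciplines: ordered ✗ | linear ✗ | affine ✗ | relevant ✓ | unrestricted ✓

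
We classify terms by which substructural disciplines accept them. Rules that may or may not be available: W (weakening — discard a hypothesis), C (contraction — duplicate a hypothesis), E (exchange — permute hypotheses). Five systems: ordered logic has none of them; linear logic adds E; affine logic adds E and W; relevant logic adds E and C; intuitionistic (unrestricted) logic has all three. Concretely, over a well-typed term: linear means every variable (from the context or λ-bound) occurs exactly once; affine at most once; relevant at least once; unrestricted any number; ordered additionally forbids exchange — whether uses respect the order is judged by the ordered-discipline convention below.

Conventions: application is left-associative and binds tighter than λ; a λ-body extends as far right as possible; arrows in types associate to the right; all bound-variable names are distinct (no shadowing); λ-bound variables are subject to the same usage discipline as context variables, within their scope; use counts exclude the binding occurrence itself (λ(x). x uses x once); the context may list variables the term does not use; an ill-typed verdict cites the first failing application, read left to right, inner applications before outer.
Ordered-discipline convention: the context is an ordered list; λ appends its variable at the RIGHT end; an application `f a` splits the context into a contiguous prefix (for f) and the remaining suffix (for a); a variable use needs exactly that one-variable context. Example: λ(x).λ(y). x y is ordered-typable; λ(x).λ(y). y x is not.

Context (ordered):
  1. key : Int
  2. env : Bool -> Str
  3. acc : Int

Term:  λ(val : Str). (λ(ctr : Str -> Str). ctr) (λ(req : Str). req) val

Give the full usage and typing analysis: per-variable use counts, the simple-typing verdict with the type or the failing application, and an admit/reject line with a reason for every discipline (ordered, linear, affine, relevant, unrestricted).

counts: key: 0; env: 0; acc: 0; val (λ-bound): 1; ctr (λ-bound): 1; req (λ-bound): 1
use order (left to right): ctr, req, val
typing: the term checks, with type Str -> Str
ordered: ✗, key, env, acc never used (weakening)
linear: ✗, key, env, acc never used (weakening)
affine: ✓, at most one use each (key, env, acc, val, ctr, req)
relevant: ✗, key, env, acc never used (weakening)
unrestricted: ✓, typability at Str -> Str is all that's needed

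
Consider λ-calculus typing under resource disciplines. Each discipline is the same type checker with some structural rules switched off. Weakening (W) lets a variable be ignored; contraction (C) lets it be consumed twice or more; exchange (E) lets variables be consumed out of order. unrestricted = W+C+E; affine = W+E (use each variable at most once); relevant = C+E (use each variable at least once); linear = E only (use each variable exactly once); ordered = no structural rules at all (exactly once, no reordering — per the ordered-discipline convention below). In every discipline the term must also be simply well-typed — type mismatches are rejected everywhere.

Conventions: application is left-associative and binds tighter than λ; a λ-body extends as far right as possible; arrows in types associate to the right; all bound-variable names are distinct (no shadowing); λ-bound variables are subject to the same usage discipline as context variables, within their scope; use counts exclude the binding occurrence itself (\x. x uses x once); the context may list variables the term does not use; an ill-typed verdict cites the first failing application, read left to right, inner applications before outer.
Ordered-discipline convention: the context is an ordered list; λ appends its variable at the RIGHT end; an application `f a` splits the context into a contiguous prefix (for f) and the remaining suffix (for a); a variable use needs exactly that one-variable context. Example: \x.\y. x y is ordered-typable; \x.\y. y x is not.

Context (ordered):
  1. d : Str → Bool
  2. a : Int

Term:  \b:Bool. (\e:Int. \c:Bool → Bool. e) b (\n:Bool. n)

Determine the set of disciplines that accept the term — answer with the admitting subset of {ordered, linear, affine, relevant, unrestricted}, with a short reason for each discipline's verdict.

admitting disciplines: none
variable uses: d: 0, a: 0, b (λ-bound): 1, e (λ-bound): 1, c (λ-bound): 0, n (λ-bound): 1
uses in reading order: e, b, n
typing: ill-typed: an argument Bool mismatches the expected Int
ordered ✗ (fails simple typing)
linear ✗ (a type mismatch blocks all five)
affine ✗ (the type mismatch rejects it)
relevant ✗ (not simply typable)
unrestricted ✗ (fails simple typing)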